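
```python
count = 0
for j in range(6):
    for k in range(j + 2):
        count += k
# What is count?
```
Trace:
  count=0
  count=0, j=0, k=0
  count=1, j=0, k=1
  count=1, j=1, k=0
  count=2, j=1, k=1
  count=4, j=1, k=2
  count=4, j=2, k=0
  count=5, j=2, k=1
  count=7, j=2, k=2
  count=10, j=2, k=3
  count=10, j=3, k=0
  count=11, j=3, k=1
  count=13, j=3, k=2
  count=16, j=3, k=3
  count=20, j=3, k=4
  count=20, j=4, k=0
  count=21, j=4, k=1
  count=23, j=4, k=2
  count=26, j=4, k=3
  count=30, j=4, k=4
  count=35, j=4, k=5
  count=35, j=5, k=0
  count=36, j=5, k=1
  count=38, j=5, k=2
  count=41, j=5, k=3
  count=45, j=5, k=4
  count=50, j=5, k=5
  count=56, j=5, k=6

Final answer: 56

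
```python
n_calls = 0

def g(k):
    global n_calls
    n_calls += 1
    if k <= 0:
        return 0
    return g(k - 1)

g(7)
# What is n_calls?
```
Call trace:
g(k=7)
  g(k=6)
    g(k=5)
      g(k=4)
        g(k=3)
          g(k=2)
            g(k=1)
              g(k=0)
              -> return 0
            -> return 0
          -> return 0
        -> return 0
      -> return 0
    -> return 0
  -> return 0
-> return 0

n_calls is incremented once per call. g is entered once for each k = 7, 6, 5, 4, 3, 2, 1, 0 (the k <= 0 call returns without recursing), i.e. 7 + 1 calls.
n_calls = 8

Final answer: 8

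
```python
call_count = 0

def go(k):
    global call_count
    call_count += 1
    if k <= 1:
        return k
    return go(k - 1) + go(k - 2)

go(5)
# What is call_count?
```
Call trace (a repeated sub-call is expanded the first time; later identical calls just restate its return value):
go(k=5)
  go(k=4)
    go(k=3)
      go(k=2)
        go(k=1)
        -> return 1
        go(k=0)
        -> return 0
      -> return 1
      go(k=1)
      -> return 1
    -> return 2
    go(k=2) -> return 1  (same call as traced above)
  -> return 3
  go(k=3) -> return 2  (same call as traced above)
-> return 5

call_count is incremented once per call, so count the calls in each subtree. Let C(k) = number of calls made by go(k).
C(0) = C(1) = 1 (base case, no recursion); C(k) = 1 + C(k - 1) + C(k - 2) otherwise.
C(2) = 1 + C(1) + C(0) = 1 + 1 + 1 = 3
C(3) = 1 + C(2) + C(1) = 1 + 3 + 1 = 5
C(4) = 1 + C(3) + C(2) = 1 + 5 + 3 = 9
C(5) = 1 + C(4) + C(3) = 1 + 9 + 5 = 15
call_count = C(5) = 15

Final answer: 15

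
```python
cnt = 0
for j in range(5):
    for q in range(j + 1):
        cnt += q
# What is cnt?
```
Trace:
  cnt=0
  cnt=0, j=0, q=0
  cnt=0, j=1, q=0
  cnt=1, j=1, q=1
  cnt=1, j=2, q=0
  cnt=2, j=2, q=1
  cnt=4, j=2, q=2
  cnt=4, j=3, q=0
  cnt=5, j=3, q=1
  cnt=7, j=3, q=2
  cnt=10, j=3, q=3
  cnt=10, j=4, q=0
  cnt=11, j=4, q=1
  cnt=13, j=4, q=2
  cnt=16, j=4, q=3
  cnt=20, j=4, q=4

Final answer: 20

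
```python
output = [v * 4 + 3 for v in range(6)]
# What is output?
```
Trace:
  v=0
  v=1
  v=2
  v=3
  v=4
  v=5
  output=[3, 7, 11, 15, 19, 23]

Final answer: [3, 7, 11, 15, 19, 23]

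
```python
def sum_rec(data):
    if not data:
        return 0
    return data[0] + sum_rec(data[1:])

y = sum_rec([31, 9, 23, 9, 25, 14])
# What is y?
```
Call trace:
sum_rec(data=[31, 9, 23, 9, 25, 14])
  sum_rec(data=[9, 23, 9, 25, 14])
    sum_rec(data=[23, 9, 25, 14])
      sum_rec(data=[9, 25, 14])
        sum_rec(data=[25, 14])
          sum_rec(data=[14])
            sum_rec(data=[])
            -> return 0
          -> return 14
        -> return 39
      -> return 48
    -> return 71
  -> return 80
-> return 111

Final answer: 111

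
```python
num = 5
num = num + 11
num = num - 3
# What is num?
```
Trace:
  num=5
  num=16
  num=13

Final answer: 13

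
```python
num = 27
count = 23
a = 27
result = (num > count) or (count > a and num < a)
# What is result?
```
Trace:
  num=27
  num=27, count=23
  num=27, count=23, a=27
  num=27, count=23, a=27, result=True

Final answer: True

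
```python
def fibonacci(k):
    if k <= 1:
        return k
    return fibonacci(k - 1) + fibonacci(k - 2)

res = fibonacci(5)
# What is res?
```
Call trace (a repeated sub-call is expanded the first time; later identical calls just restate its return value):
fibonacci(k=5)
  fibonacci(k=4)
    fibonacci(k=3)
      fibonacci(k=2)
        fibonacci(k=1)
        -> return 1
        fibonacci(k=0)
        -> return 0
      -> return 1
      fibonacci(k=1)
      -> return 1
    -> return 2
    fibonacci(k=2) -> return 1  (same call as traced above)
  -> return 3
  fibonacci(k=3) -> return 2  (same call as traced above)
-> return 5

Final answer: 5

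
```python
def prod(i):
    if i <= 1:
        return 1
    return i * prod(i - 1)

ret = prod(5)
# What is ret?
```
Call trace:
prod(i=5)
  prod(i=4)
    prod(i=3)
      prod(i=2)
        prod(i=1)
        -> return 1
      -> return 2
    -> return 6
  -> return 24
-> return 120

Final answer: 120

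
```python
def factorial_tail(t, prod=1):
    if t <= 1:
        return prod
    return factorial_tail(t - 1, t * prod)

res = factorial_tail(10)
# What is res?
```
Call trace:
factorial_tail(t=10, prod=1)
  factorial_tail(t=9, prod=10)
    factorial_tail(t=8, prod=90)
      factorial_tail(t=7, prod=720)
        factorial_tail(t=6, prod=5040)
          factorial_tail(t=5, prod=30240)
            factorial_tail(t=4, prod=151200)
              factorial_tail(t=3, prod=604800)
                factorial_tail(t=2, prod=1814400)
                  factorial_tail(t=1, prod=3628800)
                  -> return 3628800
                -> return 3628800
              -> return 3628800
            -> return 3628800
          -> return 3628800
        -> return 3628800
      -> return 3628800
    -> return 3628800
  -> return 3628800
-> return 3628800

Final answer: 3628800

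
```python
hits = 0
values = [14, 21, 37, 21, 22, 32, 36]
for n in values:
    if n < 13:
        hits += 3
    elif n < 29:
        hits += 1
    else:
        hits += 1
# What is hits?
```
Trace:
  hits=0
  hits=1, n=14
  hits=2, n=21
  hits=3, n=37
  hits=4, n=21
  hits=5, n=22
  hits=6, n=32
  hits=7, n=36

Final answer: 7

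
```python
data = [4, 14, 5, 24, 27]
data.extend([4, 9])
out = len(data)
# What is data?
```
Trace:
  data=[4, 14, 5, 24, 27]
  data=[4, 14, 5, 24, 27, 4, 9]
  data=[4, 14, 5, 24, 27, 4, 9], out=7

Final answer: [4, 14, 5, 24, 27, 4, 9]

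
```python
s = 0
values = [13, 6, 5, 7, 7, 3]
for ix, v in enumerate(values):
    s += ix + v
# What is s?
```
Trace:
  s=0
  s=13, ix=0, v=13
  s=20, ix=1, v=6
  s=27, ix=2, v=5
  s=37, ix=3, v=7
  s=48, ix=4, v=7
  s=56, ix=5, v=3

Final answer: 56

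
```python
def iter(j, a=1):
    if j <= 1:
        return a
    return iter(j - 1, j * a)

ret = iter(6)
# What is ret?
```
Call trace:
iter(j=6, a=1)
  iter(j=5, a=6)
    iter(j=4, a=30)
      iter(j=3, a=120)
        iter(j=2, a=360)
          iter(j=1, a=720)
          -> return 720
        -> return 720
      -> return 720
    -> return 720
  -> return 720
-> return 720

Final answer: 720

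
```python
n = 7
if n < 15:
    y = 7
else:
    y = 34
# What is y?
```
Trace:
  n=7
  n=7, y=7

Final answer: 7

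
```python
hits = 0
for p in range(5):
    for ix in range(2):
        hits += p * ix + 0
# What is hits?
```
Trace:
  hits=0
  hits=0, p=0, ix=0
  hits=0, p=0, ix=1
  hits=0, p=1, ix=0
  hits=1, p=1, ix=1
  hits=1, p=2, ix=0
  hits=3, p=2, ix=1
  hits=3, p=3, ix=0
  hits=6, p=3, ix=1
  hits=6, p=4, ix=0
  hits=10, p=4, ix=1

Final answer: 10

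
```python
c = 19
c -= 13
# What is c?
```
Trace:
  c=19
  c=6

Final answer: 6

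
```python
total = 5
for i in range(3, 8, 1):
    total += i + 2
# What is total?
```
Trace:
  total=5
  total=10, i=3
  total=16, i=4
  total=23, i=5
  total=31, i=6
  total=40, i=7

Final answer: 40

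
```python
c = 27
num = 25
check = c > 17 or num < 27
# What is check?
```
Trace:
  c=27
  c=27, num=25
  c=27, num=25, check=True

Final answer: True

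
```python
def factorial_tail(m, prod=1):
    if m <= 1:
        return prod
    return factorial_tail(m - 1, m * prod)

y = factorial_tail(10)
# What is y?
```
Call trace:
factorial_tail(m=10, prod=1)
  factorial_tail(m=9, prod=10)
    factorial_tail(m=8, prod=90)
      factorial_tail(m=7, prod=720)
        factorial_tail(m=6, prod=5040)
          factorial_tail(m=5, prod=30240)
            factorial_tail(m=4, prod=151200)
              factorial_tail(m=3, prod=604800)
                factorial_tail(m=2, prod=1814400)
                  factorial_tail(m=1, prod=3628800)
                  -> return 3628800
                -> return 3628800
              -> return 3628800
            -> return 3628800
          -> return 3628800
        -> return 3628800
      -> return 3628800
    -> return 3628800
  -> return 3628800
-> return 3628800

Final answer: 3628800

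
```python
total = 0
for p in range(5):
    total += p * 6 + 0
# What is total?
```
Trace:
  total=0
  total=0, p=0
  total=6, p=1
  total=18, p=2
  total=36, p=3
  total=60, p=4

Final answer: 60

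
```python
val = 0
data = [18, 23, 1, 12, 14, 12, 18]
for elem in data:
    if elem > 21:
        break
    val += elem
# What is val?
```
Trace:
  val=0
  val=18, elem=18
  val=18, elem=23

Final answer: 18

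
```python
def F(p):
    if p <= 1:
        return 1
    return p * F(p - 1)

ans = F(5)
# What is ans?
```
Call trace:
F(p=5)
  F(p=4)
    F(p=3)
      F(p=2)
        F(p=1)
        -> return 1
      -> return 2
    -> return 6
  -> return 24
-> return 120

Final answer: 120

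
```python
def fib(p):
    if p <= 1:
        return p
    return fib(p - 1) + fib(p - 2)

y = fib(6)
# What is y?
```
Call trace (a repeated sub-call is expanded the first time; later identical calls just restate its return value):
fib(p=6)
  fib(p=5)
    fib(p=4)
      fib(p=3)
        fib(p=2)
          fib(p=1)
          -> return 1
          fib(p=0)
          -> return 0
        -> return 1
        fib(p=1)
        -> return 1
      -> return 2
      fib(p=2) -> return 1  (same call as traced above)
    -> return 3
    fib(p=3) -> return 2  (same call as traced above)
  -> return 5
  fib(p=4) -> return 3  (same call as traced above)
-> return 8

Final answer: 8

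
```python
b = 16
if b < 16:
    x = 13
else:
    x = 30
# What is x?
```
Trace:
  b=16
  b=16, x=30

Final answer: 30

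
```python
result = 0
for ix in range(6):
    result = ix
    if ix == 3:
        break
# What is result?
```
Trace:
  result=0
  result=0, ix=0
  result=1, ix=1
  result=2, ix=2
  result=3, ix=3

Final answer: 3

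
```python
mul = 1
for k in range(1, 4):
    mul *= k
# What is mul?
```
Trace:
  mul=1
  mul=1, k=1
  mul=2, k=2
  mul=6, k=3

Final answer: 6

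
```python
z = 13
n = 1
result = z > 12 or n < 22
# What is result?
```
Trace:
  z=13
  z=13, n=1
  z=13, n=1, result=True

Final answer: True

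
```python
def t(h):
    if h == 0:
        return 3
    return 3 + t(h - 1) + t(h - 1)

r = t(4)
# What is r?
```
Call trace (a repeated sub-call is expanded the first time; later identical calls just restate its return value):
t(h=4)
  t(h=3)
    t(h=2)
      t(h=1)
        t(h=0)
        -> return 3
        t(h=0)
        -> return 3
      -> return 9
      t(h=1) -> return 9  (same call as traced above)
    -> return 21
    t(h=2) -> return 21  (same call as traced above)
  -> return 45
  t(h=3) -> return 45  (same call as traced above)
-> return 93

Final answer: 93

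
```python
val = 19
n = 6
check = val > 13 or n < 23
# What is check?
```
Trace:
  val=19
  val=19, n=6
  val=19, n=6, check=True

Final answer: True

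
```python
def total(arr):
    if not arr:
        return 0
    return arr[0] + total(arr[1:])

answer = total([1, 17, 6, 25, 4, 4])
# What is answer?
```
Call trace:
total(arr=[1, 17, 6, 25, 4, 4])
  total(arr=[17, 6, 25, 4, 4])
    total(arr=[6, 25, 4, 4])
      total(arr=[25, 4, 4])
        total(arr=[4, 4])
          total(arr=[4])
            total(arr=[])
            -> return 0
          -> return 4
        -> return 8
      -> return 33
    -> return 39
  -> return 56
-> return 57

Final answer: 57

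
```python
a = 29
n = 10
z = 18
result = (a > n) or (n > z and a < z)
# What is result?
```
Trace:
  a=29
  a=29, n=10
  a=29, n=10, z=18
  a=29, n=10, z=18, result=True

Final answer: True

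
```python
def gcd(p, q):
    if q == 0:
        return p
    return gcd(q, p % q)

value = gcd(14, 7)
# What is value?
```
Call trace:
gcd(p=14, q=7)
  gcd(p=7, q=0)
  -> return 7
-> return 7

Final answer: 7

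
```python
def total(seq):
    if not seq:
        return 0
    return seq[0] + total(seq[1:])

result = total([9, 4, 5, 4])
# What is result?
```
Call trace:
total(seq=[9, 4, 5, 4])
  total(seq=[4, 5, 4])
    total(seq=[5, 4])
      total(seq=[4])
        total(seq=[])
        -> return 0
      -> return 4
    -> return 9
  -> return 13
-> return 22

Final answer: 22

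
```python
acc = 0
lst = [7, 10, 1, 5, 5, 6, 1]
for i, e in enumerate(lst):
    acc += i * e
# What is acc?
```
Trace:
  acc=0
  acc=0, i=0, e=7
  acc=10, i=1, e=10
  acc=12, i=2, e=1
  acc=27, i=3, e=5
  acc=47, i=4, e=5
  acc=77, i=5, e=6
  acc=83, i=6, e=1

Final answer: 83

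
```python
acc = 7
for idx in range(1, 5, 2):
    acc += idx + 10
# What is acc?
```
Trace:
  acc=7
  acc=18, idx=1
  acc=31, idx=3

Final answer: 31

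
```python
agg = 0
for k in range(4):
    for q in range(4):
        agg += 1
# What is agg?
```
Trace:
  agg=0
  agg=1, k=0, q=0
  agg=2, k=0, q=1
  agg=3, k=0, q=2
  agg=4, k=0, q=3
  agg=5, k=1, q=0
  agg=6, k=1, q=1
  agg=7, k=1, q=2
  agg=8, k=1, q=3
  agg=9, k=2, q=0
  agg=10, k=2, q=1
  agg=11, k=2, q=2
  agg=12, k=2, q=3
  agg=13, k=3, q=0
  agg=14, k=3, q=1
  agg=15, k=3, q=2
  agg=16, k=3, q=3

Final answer: 16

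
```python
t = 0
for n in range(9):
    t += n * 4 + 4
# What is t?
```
Trace:
  t=0
  t=4, n=0
  t=12, n=1
  t=24, n=2
  t=40, n=3
  t=60, n=4
  t=84, n=5
  t=112, n=6
  t=144, n=7
  t=180, n=8

Final answer: 180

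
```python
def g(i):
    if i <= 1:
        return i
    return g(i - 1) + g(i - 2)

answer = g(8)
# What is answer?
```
Call trace (a repeated sub-call is expanded the first time; later identical calls just restate its return value):
g(i=8)
  g(i=7)
    g(i=6)
      g(i=5)
        g(i=4)
          g(i=3)
            g(i=2)
              g(i=1)
              -> return 1
              g(i=0)
              -> return 0
            -> return 1
            g(i=1)
            -> return 1
          -> return 2
          g(i=2) -> return 1  (same call as traced above)
        -> return 3
        g(i=3) -> return 2  (same call as traced above)
      -> return 5
      g(i=4) -> return 3  (same call as traced above)
    -> return 8
    g(i=5) -> return 5  (same call as traced above)
  -> return 13
  g(i=6) -> return 8  (same call as traced above)
-> return 21

Final answer: 21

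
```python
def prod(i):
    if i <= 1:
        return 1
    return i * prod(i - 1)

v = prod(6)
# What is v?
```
Call trace:
prod(i=6)
  prod(i=5)
    prod(i=4)
      prod(i=3)
        prod(i=2)
          prod(i=1)
          -> return 1
        -> return 2
      -> return 6
    -> return 24
  -> return 120
-> return 720

Final answer: 720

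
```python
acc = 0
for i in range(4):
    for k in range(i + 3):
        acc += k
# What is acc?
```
Trace:
  acc=0
  acc=0, i=0, k=0
  acc=1, i=0, k=1
  acc=3, i=0, k=2
  acc=3, i=1, k=0
  acc=4, i=1, k=1
  acc=6, i=1, k=2
  acc=9, i=1, k=3
  acc=9, i=2, k=0
  acc=10, i=2, k=1
  acc=12, i=2, k=2
  acc=15, i=2, k=3
  acc=19, i=2, k=4
  acc=19, i=3, k=0
  acc=20, i=3, k=1
  acc=22, i=3, k=2
  acc=25, i=3, k=3
  acc=29, i=3, k=4
  acc=34, i=3, k=5

Final answer: 34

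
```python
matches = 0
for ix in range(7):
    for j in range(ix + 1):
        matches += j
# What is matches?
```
Trace:
  matches=0
  matches=0, ix=0, j=0
  matches=0, ix=1, j=0
  matches=1, ix=1, j=1
  matches=1, ix=2, j=0
  matches=2, ix=2, j=1
  matches=4, ix=2, j=2
  matches=4, ix=3, j=0
  matches=5, ix=3, j=1
  matches=7, ix=3, j=2
  matches=10, ix=3, j=3
  matches=10, ix=4, j=0
  matches=11, ix=4, j=1
  matches=13, ix=4, j=2
  matches=16, ix=4, j=3
  matches=20, ix=4, j=4
  matches=20, ix=5, j=0
  matches=21, ix=5, j=1
  matches=23, ix=5, j=2
  matches=26, ix=5, j=3
  matches=30, ix=5, j=4
  matches=35, ix=5, j=5
  matches=35, ix=6, j=0
  matches=36, ix=6, j=1
  matches=38, ix=6, j=2
  matches=41, ix=6, j=3
  matches=45, ix=6, j=4
  matches=50, ix=6, j=5
  matches=56, ix=6, j=6

Final answer: 56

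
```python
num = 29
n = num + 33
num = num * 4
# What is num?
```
Trace:
  num=29
  num=29, n=62
  num=116, n=62

Final answer: 116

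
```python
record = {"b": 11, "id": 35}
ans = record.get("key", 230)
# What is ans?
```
Trace:
  record={'b': 11, 'id': 35}
  record={'b': 11, 'id': 35}, ans=230

Final answer: 230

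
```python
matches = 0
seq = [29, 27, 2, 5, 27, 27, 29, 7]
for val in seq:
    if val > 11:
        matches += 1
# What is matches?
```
Trace:
  matches=0
  matches=1, val=29
  matches=2, val=27
  matches=2, val=2
  matches=2, val=5
  matches=3, val=27
  matches=4, val=27
  matches=5, val=29
  matches=5, val=7

Final answer: 5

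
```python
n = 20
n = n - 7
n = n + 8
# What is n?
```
Trace:
  n=20
  n=13
  n=21

Final answer: 21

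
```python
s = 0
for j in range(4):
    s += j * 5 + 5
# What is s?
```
Trace:
  s=0
  s=5, j=0
  s=15, j=1
  s=30, j=2
  s=50, j=3

Final answer: 50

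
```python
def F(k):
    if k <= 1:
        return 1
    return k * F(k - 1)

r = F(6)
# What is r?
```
Call trace:
F(k=6)
  F(k=5)
    F(k=4)
      F(k=3)
        F(k=2)
          F(k=1)
          -> return 1
        -> return 2
      -> return 6
    -> return 24
  -> return 120
-> return 720

Final answer: 720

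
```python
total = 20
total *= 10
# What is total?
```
Trace:
  total=20
  total=200

Final answer: 200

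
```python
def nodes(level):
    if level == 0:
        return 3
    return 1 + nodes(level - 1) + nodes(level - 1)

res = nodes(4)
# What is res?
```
Call trace (a repeated sub-call is expanded the first time; later identical calls just restate its return value):
nodes(level=4)
  nodes(level=3)
    nodes(level=2)
      nodes(level=1)
        nodes(level=0)
        -> return 3
        nodes(level=0)
        -> return 3
      -> return 7
      nodes(level=1) -> return 7  (same call as traced above)
    -> return 15
    nodes(level=2) -> return 15  (same call as traced above)
  -> return 31
  nodes(level=3) -> return 31  (same call as traced above)
-> return 63

Final answer: 63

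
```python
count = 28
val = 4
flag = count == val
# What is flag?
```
Trace:
  count=28
  count=28, val=4
  count=28, val=4, flag=False

Final answer: False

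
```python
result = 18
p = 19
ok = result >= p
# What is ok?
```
Trace:
  result=18
  result=18, p=19
  result=18, p=19, ok=False

Final answer: False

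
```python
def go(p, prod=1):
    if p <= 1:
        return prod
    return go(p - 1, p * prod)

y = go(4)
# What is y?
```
Call trace:
go(p=4, prod=1)
  go(p=3, prod=4)
    go(p=2, prod=12)
      go(p=1, prod=24)
      -> return 24
    -> return 24
  -> return 24
-> return 24

Final answer: 24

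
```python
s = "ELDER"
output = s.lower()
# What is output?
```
Trace:
  s='ELDER'
  s='ELDER', output='elder'

Final answer: 'elder'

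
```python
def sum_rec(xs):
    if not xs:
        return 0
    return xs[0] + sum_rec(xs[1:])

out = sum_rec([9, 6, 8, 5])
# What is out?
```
Call trace:
sum_rec(xs=[9, 6, 8, 5])
  sum_rec(xs=[6, 8, 5])
    sum_rec(xs=[8, 5])
      sum_rec(xs=[5])
        sum_rec(xs=[])
        -> return 0
      -> return 5
    -> return 13
  -> return 19
-> return 28

Final answer: 28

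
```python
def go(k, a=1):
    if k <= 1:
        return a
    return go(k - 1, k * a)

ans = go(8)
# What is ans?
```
Call trace:
go(k=8, a=1)
  go(k=7, a=8)
    go(k=6, a=56)
      go(k=5, a=336)
        go(k=4, a=1680)
          go(k=3, a=6720)
            go(k=2, a=20160)
              go(k=1, a=40320)
              -> return 40320
            -> return 40320
          -> return 40320
        -> return 40320
      -> return 40320
    -> return 40320
  -> return 40320
-> return 40320

Final answer: 40320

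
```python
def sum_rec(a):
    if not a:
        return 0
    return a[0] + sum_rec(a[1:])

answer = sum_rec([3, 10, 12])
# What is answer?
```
Call trace:
sum_rec(a=[3, 10, 12])
  sum_rec(a=[10, 12])
    sum_rec(a=[12])
      sum_rec(a=[])
      -> return 0
    -> return 12
  -> return 22
-> return 25

Final answer: 25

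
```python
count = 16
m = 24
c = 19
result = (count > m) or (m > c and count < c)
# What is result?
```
Trace:
  count=16
  count=16, m=24
  count=16, m=24, c=19
  count=16, m=24, c=19, result=True

Final answer: True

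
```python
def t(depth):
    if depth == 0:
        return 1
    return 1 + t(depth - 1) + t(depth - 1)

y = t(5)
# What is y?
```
Call trace (a repeated sub-call is expanded the first time; later identical calls just restate its return value):
t(depth=5)
  t(depth=4)
    t(depth=3)
      t(depth=2)
        t(depth=1)
          t(depth=0)
          -> return 1
          t(depth=0)
          -> return 1
        -> return 3
        t(depth=1) -> return 3  (same call as traced above)
      -> return 7
      t(depth=2) -> return 7  (same call as traced above)
    -> return 15
    t(depth=3) -> return 15  (same call as traced above)
  -> return 31
  t(depth=4) -> return 31  (same call as traced above)
-> return 63

Final answer: 63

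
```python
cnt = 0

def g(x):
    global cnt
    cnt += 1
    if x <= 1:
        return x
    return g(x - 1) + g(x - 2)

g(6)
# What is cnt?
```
Call trace (a repeated sub-call is expanded the first time; later identical calls just restate its return value):
g(x=6)
  g(x=5)
    g(x=4)
      g(x=3)
        g(x=2)
          g(x=1)
          -> return 1
          g(x=0)
          -> return 0
        -> return 1
        g(x=1)
        -> return 1
      -> return 2
      g(x=2) -> return 1  (same call as traced above)
    -> return 3
    g(x=3) -> return 2  (same call as traced above)
  -> return 5
  g(x=4) -> return 3  (same call as traced above)
-> return 8

cnt is incremented once per call, so count the calls in each subtree. Let C(x) = number of calls made by g(x).
C(0) = C(1) = 1 (base case, no recursion); C(x) = 1 + C(x - 1) + C(x - 2) otherwise.
C(2) = 1 + C(1) + C(0) = 1 + 1 + 1 = 3
C(3) = 1 + C(2) + C(1) = 1 + 3 + 1 = 5
C(4) = 1 + C(3) + C(2) = 1 + 5 + 3 = 9
C(5) = 1 + C(4) + C(3) = 1 + 9 + 5 = 15
C(6) = 1 + C(5) + C(4) = 1 + 15 + 9 = 25
cnt = C(6) = 25

Final answer: 25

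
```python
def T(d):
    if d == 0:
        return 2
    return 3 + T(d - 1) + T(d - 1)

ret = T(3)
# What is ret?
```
Call trace (a repeated sub-call is expanded the first time; later identical calls just restate its return value):
T(d=3)
  T(d=2)
    T(d=1)
      T(d=0)
      -> return 2
      T(d=0)
      -> return 2
    -> return 7
    T(d=1) -> return 7  (same call as traced above)
  -> return 17
  T(d=2) -> return 17  (same call as traced above)
-> return 37

Final answer: 37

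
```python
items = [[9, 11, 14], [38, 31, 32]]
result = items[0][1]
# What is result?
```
Trace:
  items=[[9, 11, 14], [38, 31, 32]]
  items=[[9, 11, 14], [38, 31, 32]], result=11

Final answer: 11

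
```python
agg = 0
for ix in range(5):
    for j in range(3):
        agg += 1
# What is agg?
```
Trace:
  agg=0
  agg=1, ix=0, j=0
  agg=2, ix=0, j=1
  agg=3, ix=0, j=2
  agg=4, ix=1, j=0
  agg=5, ix=1, j=1
  agg=6, ix=1, j=2
  agg=7, ix=2, j=0
  agg=8, ix=2, j=1
  agg=9, ix=2, j=2
  agg=10, ix=3, j=0
  agg=11, ix=3, j=1
  agg=12, ix=3, j=2
  agg=13, ix=4, j=0
  agg=14, ix=4, j=1
  agg=15, ix=4, j=2

Final answer: 15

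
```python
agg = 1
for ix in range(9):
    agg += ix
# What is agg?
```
Trace:
  agg=1
  agg=1, ix=0
  agg=2, ix=1
  agg=4, ix=2
  agg=7, ix=3
  agg=11, ix=4
  agg=16, ix=5
  agg=22, ix=6
  agg=29, ix=7
  agg=37, ix=8

Final answer: 37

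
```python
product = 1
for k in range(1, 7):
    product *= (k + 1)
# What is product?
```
Trace:
  product=1
  product=2, k=1
  product=6, k=2
  product=24, k=3
  product=120, k=4
  product=720, k=5
  product=5040, k=6

Final answer: 5040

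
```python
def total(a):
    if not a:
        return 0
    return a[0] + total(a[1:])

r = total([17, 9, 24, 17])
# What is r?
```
Call trace:
total(a=[17, 9, 24, 17])
  total(a=[9, 24, 17])
    total(a=[24, 17])
      total(a=[17])
        total(a=[])
        -> return 0
      -> return 17
    -> return 41
  -> return 50
-> return 67

Final answer: 67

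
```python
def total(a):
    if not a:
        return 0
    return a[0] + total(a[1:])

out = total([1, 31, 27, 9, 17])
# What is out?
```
Call trace:
total(a=[1, 31, 27, 9, 17])
  total(a=[31, 27, 9, 17])
    total(a=[27, 9, 17])
      total(a=[9, 17])
        total(a=[17])
          total(a=[])
          -> return 0
        -> return 17
      -> return 26
    -> return 53
  -> return 84
-> return 85

Final answer: 85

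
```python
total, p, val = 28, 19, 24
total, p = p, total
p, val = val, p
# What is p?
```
Trace:
  total=28, p=19, val=24
  total=19, p=28, val=24
  total=19, p=24, val=28

Final answer: 24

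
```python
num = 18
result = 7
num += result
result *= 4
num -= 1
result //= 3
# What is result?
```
Trace:
  num=18
  num=18, result=7
  num=25, result=7
  num=25, result=28
  num=24, result=28
  num=24, result=9

Final answer: 9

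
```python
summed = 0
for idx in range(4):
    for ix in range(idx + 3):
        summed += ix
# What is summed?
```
Trace:
  summed=0
  summed=0, idx=0, ix=0
  summed=1, idx=0, ix=1
  summed=3, idx=0, ix=2
  summed=3, idx=1, ix=0
  summed=4, idx=1, ix=1
  summed=6, idx=1, ix=2
  summed=9, idx=1, ix=3
  summed=9, idx=2, ix=0
  summed=10, idx=2, ix=1
  summed=12, idx=2, ix=2
  summed=15, idx=2, ix=3
  summed=19, idx=2, ix=4
  summed=19, idx=3, ix=0
  summed=20, idx=3, ix=1
  summed=22, idx=3, ix=2
  summed=25, idx=3, ix=3
  summed=29, idx=3, ix=4
  summed=34, idx=3, ix=5

Final answer: 34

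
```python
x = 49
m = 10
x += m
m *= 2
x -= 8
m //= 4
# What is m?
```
Trace:
  x=49
  x=49, m=10
  x=59, m=10
  x=59, m=20
  x=51, m=20
  x=51, m=5

Final answer: 5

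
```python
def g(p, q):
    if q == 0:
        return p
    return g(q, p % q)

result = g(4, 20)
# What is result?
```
Call trace:
g(p=4, q=20)
  g(p=20, q=4)
    g(p=4, q=0)
    -> return 4
  -> return 4
-> return 4

Final answer: 4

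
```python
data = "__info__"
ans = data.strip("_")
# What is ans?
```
Trace:
  data='__info__'
  data='__info__', ans='info'

Final answer: 'info'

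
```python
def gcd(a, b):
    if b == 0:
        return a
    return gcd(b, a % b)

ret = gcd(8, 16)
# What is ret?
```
Call trace:
gcd(a=8, b=16)
  gcd(a=16, b=8)
    gcd(a=8, b=0)
    -> return 8
  -> return 8
-> return 8

Final answer: 8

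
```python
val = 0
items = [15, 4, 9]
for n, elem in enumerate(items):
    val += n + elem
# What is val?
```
Trace:
  val=0
  val=15, n=0, elem=15
  val=20, n=1, elem=4
  val=31, n=2, elem=9

Final answer: 31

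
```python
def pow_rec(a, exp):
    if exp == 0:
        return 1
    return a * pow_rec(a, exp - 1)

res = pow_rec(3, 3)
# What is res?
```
Call trace:
pow_rec(a=3, exp=3)
  pow_rec(a=3, exp=2)
    pow_rec(a=3, exp=1)
      pow_rec(a=3, exp=0)
      -> return 1
    -> return 3
  -> return 9
-> return 27

Final answer: 27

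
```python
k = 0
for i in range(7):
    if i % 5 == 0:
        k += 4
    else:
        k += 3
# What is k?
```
Trace:
  k=0
  k=4, i=0
  k=7, i=1
  k=10, i=2
  k=13, i=3
  k=16, i=4
  k=20, i=5
  k=23, i=6

Final answer: 23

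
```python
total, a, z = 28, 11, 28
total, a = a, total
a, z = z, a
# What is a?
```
Trace:
  total=28, a=11, z=28
  total=11, a=28, z=28
  total=11, a=28, z=28

Final answer: 28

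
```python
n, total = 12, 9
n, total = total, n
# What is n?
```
Trace:
  n=12, total=9
  n=9, total=12

Final answer: 9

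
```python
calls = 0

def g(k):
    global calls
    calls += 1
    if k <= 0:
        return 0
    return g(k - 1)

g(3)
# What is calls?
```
Call trace:
g(k=3)
  g(k=2)
    g(k=1)
      g(k=0)
      -> return 0
    -> return 0
  -> return 0
-> return 0

calls is incremented once per call. g is entered once for each k = 3, 2, 1, 0 (the k <= 0 call returns without recursing), i.e. 3 + 1 calls.
calls = 4

Final answer: 4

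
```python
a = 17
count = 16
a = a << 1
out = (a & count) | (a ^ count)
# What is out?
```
Trace:
  a=17
  a=17, count=16
  a=34, count=16
  a=34, count=16, out=50

Final answer: 50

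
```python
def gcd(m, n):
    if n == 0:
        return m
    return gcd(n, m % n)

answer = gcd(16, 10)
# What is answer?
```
Call trace:
gcd(m=16, n=10)
  gcd(m=10, n=6)
    gcd(m=6, n=4)
      gcd(m=4, n=2)
        gcd(m=2, n=0)
        -> return 2
      -> return 2
    -> return 2
  -> return 2
-> return 2

Final answer: 2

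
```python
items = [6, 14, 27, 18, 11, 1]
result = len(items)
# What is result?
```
Trace:
  items=[6, 14, 27, 18, 11, 1]
  items=[6, 14, 27, 18, 11, 1], result=6

Final answer: 6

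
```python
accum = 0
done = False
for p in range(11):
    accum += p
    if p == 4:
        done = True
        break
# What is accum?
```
Trace:
  accum=0
  accum=0, done=False
  accum=0, done=False, p=0
  accum=1, done=False, p=1
  accum=3, done=False, p=2
  accum=6, done=False, p=3
  accum=10, done=True, p=4

Final answer: 10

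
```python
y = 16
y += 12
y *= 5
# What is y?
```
Trace:
  y=16
  y=28
  y=140

Final answer: 140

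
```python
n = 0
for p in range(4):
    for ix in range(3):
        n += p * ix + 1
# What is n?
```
Trace:
  n=0
  n=1, p=0, ix=0
  n=2, p=0, ix=1
  n=3, p=0, ix=2
  n=4, p=1, ix=0
  n=6, p=1, ix=1
  n=9, p=1, ix=2
  n=10, p=2, ix=0
  n=13, p=2, ix=1
  n=18, p=2, ix=2
  n=19, p=3, ix=0
  n=23, p=3, ix=1
  n=30, p=3, ix=2

Final answer: 30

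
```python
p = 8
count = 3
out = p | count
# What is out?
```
Trace:
  p=8
  p=8, count=3
  p=8, count=3, out=11

Final answer: 11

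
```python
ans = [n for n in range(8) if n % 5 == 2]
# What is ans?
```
Trace:
  n=0
  n=1
  n=2
  n=3
  n=4
  n=5
  n=6
  n=7
  ans=[2, 7]

Final answer: [2, 7]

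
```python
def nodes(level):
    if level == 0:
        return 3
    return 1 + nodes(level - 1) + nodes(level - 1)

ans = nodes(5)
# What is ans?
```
Call trace (a repeated sub-call is expanded the first time; later identical calls just restate its return value):
nodes(level=5)
  nodes(level=4)
    nodes(level=3)
      nodes(level=2)
        nodes(level=1)
          nodes(level=0)
          -> return 3
          nodes(level=0)
          -> return 3
        -> return 7
        nodes(level=1) -> return 7  (same call as traced above)
      -> return 15
      nodes(level=2) -> return 15  (same call as traced above)
    -> return 31
    nodes(level=3) -> return 31  (same call as traced above)
  -> return 63
  nodes(level=4) -> return 63  (same call as traced above)
-> return 127

Final answer: 127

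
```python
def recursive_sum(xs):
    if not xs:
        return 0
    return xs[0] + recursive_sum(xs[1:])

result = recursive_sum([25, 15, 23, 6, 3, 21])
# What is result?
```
Call trace:
recursive_sum(xs=[25, 15, 23, 6, 3, 21])
  recursive_sum(xs=[15, 23, 6, 3, 21])
    recursive_sum(xs=[23, 6, 3, 21])
      recursive_sum(xs=[6, 3, 21])
        recursive_sum(xs=[3, 21])
          recursive_sum(xs=[21])
            recursive_sum(xs=[])
            -> return 0
          -> return 21
        -> return 24
      -> return 30
    -> return 53
  -> return 68
-> return 93

Final answer: 93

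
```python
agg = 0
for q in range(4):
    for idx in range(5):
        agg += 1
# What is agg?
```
Trace:
  agg=0
  agg=1, q=0, idx=0
  agg=2, q=0, idx=1
  agg=3, q=0, idx=2
  agg=4, q=0, idx=3
  agg=5, q=0, idx=4
  agg=6, q=1, idx=0
  agg=7, q=1, idx=1
  agg=8, q=1, idx=2
  agg=9, q=1, idx=3
  agg=10, q=1, idx=4
  agg=11, q=2, idx=0
  agg=12, q=2, idx=1
  agg=13, q=2, idx=2
  agg=14, q=2, idx=3
  agg=15, q=2, idx=4
  agg=16, q=3, idx=0
  agg=17, q=3, idx=1
  agg=18, q=3, idx=2
  agg=19, q=3, idx=3
  agg=20, q=3, idx=4

Final answer: 20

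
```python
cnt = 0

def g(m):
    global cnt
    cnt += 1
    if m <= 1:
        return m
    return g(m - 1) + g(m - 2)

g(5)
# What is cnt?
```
Call trace (a repeated sub-call is expanded the first time; later identical calls just restate its return value):
g(m=5)
  g(m=4)
    g(m=3)
      g(m=2)
        g(m=1)
        -> return 1
        g(m=0)
        -> return 0
      -> return 1
      g(m=1)
      -> return 1
    -> return 2
    g(m=2) -> return 1  (same call as traced above)
  -> return 3
  g(m=3) -> return 2  (same call as traced above)
-> return 5

cnt is incremented once per call, so count the calls in each subtree. Let C(m) = number of calls made by g(m).
C(0) = C(1) = 1 (base case, no recursion); C(m) = 1 + C(m - 1) + C(m - 2) otherwise.
C(2) = 1 + C(1) + C(0) = 1 + 1 + 1 = 3
C(3) = 1 + C(2) + C(1) = 1 + 3 + 1 = 5
C(4) = 1 + C(3) + C(2) = 1 + 5 + 3 = 9
C(5) = 1 + C(4) + C(3) = 1 + 9 + 5 = 15
cnt = C(5) = 15

Final answer: 15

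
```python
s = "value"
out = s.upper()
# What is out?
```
Trace:
  s='value'
  s='value', out='VALUE'

Final answer: 'VALUE'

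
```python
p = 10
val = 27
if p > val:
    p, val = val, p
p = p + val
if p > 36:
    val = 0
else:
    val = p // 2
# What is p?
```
Trace:
  p=10
  p=10, val=27
  p=10, val=27
  p=37, val=27
  p=37, val=0

Final answer: 37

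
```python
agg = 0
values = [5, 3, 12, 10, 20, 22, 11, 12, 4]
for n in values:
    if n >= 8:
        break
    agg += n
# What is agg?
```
Trace:
  agg=0
  agg=5, n=5
  agg=8, n=3
  agg=8, n=12

Final answer: 8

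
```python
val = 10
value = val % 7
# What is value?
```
Trace:
  val=10
  val=10, value=3

Final answer: 3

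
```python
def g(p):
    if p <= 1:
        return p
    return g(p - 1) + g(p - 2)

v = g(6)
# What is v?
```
Call trace (a repeated sub-call is expanded the first time; later identical calls just restate its return value):
g(p=6)
  g(p=5)
    g(p=4)
      g(p=3)
        g(p=2)
          g(p=1)
          -> return 1
          g(p=0)
          -> return 0
        -> return 1
        g(p=1)
        -> return 1
      -> return 2
      g(p=2) -> return 1  (same call as traced above)
    -> return 3
    g(p=3) -> return 2  (same call as traced above)
  -> return 5
  g(p=4) -> return 3  (same call as traced above)
-> return 8

Final answer: 8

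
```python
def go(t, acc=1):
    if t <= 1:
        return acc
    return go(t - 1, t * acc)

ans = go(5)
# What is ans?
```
Call trace:
go(t=5, acc=1)
  go(t=4, acc=5)
    go(t=3, acc=20)
      go(t=2, acc=60)
        go(t=1, acc=120)
        -> return 120
      -> return 120
    -> return 120
  -> return 120
-> return 120

Final answer: 120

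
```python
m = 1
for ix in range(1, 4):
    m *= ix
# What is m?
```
Trace:
  m=1
  m=1, ix=1
  m=2, ix=2
  m=6, ix=3

Final answer: 6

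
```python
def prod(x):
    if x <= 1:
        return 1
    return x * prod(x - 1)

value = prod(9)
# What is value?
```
Call trace:
prod(x=9)
  prod(x=8)
    prod(x=7)
      prod(x=6)
        prod(x=5)
          prod(x=4)
            prod(x=3)
              prod(x=2)
                prod(x=1)
                -> return 1
              -> return 2
            -> return 6
          -> return 24
        -> return 120
      -> return 720
    -> return 5040
  -> return 40320
-> return 362880

Final answer: 362880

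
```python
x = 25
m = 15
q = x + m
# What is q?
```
Trace:
  x=25
  x=25, m=15
  x=25, m=15, q=40

Final answer: 40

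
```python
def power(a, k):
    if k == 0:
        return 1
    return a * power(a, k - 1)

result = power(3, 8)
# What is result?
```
Call trace:
power(a=3, k=8)
  power(a=3, k=7)
    power(a=3, k=6)
      power(a=3, k=5)
        power(a=3, k=4)
          power(a=3, k=3)
            power(a=3, k=2)
              power(a=3, k=1)
                power(a=3, k=0)
                -> return 1
              -> return 3
            -> return 9
          -> return 27
        -> return 81
      -> return 243
    -> return 729
  -> return 2187
-> return 6561

Final answer: 6561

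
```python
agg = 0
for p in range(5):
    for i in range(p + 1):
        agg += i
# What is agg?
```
Trace:
  agg=0
  agg=0, p=0, i=0
  agg=0, p=1, i=0
  agg=1, p=1, i=1
  agg=1, p=2, i=0
  agg=2, p=2, i=1
  agg=4, p=2, i=2
  agg=4, p=3, i=0
  agg=5, p=3, i=1
  agg=7, p=3, i=2
  agg=10, p=3, i=3
  agg=10, p=4, i=0
  agg=11, p=4, i=1
  agg=13, p=4, i=2
  agg=16, p=4, i=3
  agg=20, p=4, i=4

Final answer: 20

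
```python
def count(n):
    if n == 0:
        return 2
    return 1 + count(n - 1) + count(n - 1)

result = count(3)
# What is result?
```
Call trace (a repeated sub-call is expanded the first time; later identical calls just restate its return value):
count(n=3)
  count(n=2)
    count(n=1)
      count(n=0)
      -> return 2
      count(n=0)
      -> return 2
    -> return 5
    count(n=1) -> return 5  (same call as traced above)
  -> return 11
  count(n=2) -> return 11  (same call as traced above)
-> return 23

Final answer: 23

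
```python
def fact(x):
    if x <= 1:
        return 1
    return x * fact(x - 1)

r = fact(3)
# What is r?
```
Call trace:
fact(x=3)
  fact(x=2)
    fact(x=1)
    -> return 1
  -> return 2
-> return 6

Final answer: 6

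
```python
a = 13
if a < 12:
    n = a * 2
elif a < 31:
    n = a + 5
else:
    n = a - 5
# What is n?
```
Trace:
  a=13
  a=13, n=18

Final answer: 18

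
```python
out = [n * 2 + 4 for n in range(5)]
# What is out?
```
Trace:
  n=0
  n=1
  n=2
  n=3
  n=4
  out=[4, 6, 8, 10, 12]

Final answer: [4, 6, 8, 10, 12]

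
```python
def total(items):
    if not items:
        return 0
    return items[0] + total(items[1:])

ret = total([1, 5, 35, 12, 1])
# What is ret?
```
Call trace:
total(items=[1, 5, 35, 12, 1])
  total(items=[5, 35, 12, 1])
    total(items=[35, 12, 1])
      total(items=[12, 1])
        total(items=[1])
          total(items=[])
          -> return 0
        -> return 1
      -> return 13
    -> return 48
  -> return 53
-> return 54

Final answer: 54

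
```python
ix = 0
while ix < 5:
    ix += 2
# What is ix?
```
Trace:
  ix=0
  ix=2
  ix=4
  ix=6

Final answer: 6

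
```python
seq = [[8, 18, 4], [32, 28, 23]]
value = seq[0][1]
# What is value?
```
Trace:
  seq=[[8, 18, 4], [32, 28, 23]]
  seq=[[8, 18, 4], [32, 28, 23]], value=18

Final answer: 18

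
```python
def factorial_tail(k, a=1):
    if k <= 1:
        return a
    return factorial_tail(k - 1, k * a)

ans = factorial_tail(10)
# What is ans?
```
Call trace:
factorial_tail(k=10, a=1)
  factorial_tail(k=9, a=10)
    factorial_tail(k=8, a=90)
      factorial_tail(k=7, a=720)
        factorial_tail(k=6, a=5040)
          factorial_tail(k=5, a=30240)
            factorial_tail(k=4, a=151200)
              factorial_tail(k=3, a=604800)
                factorial_tail(k=2, a=1814400)
                  factorial_tail(k=1, a=3628800)
                  -> return 3628800
                -> return 3628800
              -> return 3628800
            -> return 3628800
          -> return 3628800
        -> return 3628800
      -> return 3628800
    -> return 3628800
  -> return 3628800
-> return 3628800

Final answer: 3628800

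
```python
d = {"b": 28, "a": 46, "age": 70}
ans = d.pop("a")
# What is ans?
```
Trace:
  d={'b': 28, 'a': 46, 'age': 70}
  d={'b': 28, 'age': 70}, ans=46

Final answer: 46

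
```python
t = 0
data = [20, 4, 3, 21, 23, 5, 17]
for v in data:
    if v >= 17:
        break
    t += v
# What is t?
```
Trace:
  t=0
  t=0, v=20

Final answer: 0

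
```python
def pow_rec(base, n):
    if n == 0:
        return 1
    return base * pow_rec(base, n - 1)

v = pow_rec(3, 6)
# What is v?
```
Call trace:
pow_rec(base=3, n=6)
  pow_rec(base=3, n=5)
    pow_rec(base=3, n=4)
      pow_rec(base=3, n=3)
        pow_rec(base=3, n=2)
          pow_rec(base=3, n=1)
            pow_rec(base=3, n=0)
            -> return 1
          -> return 3
        -> return 9
      -> return 27
    -> return 81
  -> return 243
-> return 729

Final answer: 729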